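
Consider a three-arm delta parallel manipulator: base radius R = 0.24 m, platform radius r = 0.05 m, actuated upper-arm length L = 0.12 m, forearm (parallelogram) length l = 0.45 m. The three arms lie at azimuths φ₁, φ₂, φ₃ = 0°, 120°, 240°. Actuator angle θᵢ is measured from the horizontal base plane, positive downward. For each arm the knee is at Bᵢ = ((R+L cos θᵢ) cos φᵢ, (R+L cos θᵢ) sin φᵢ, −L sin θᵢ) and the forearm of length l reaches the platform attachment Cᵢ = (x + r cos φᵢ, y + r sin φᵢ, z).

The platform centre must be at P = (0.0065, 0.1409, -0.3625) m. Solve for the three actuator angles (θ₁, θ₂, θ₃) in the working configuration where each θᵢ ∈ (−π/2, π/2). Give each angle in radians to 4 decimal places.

θ₁ = 0.4361, θ₂ = -0.3492, θ₃ = 1.1348

rotate P by −φ1: (0.0065, 0.1409, -0.3625)
  A=0.1835, B=-0.3625, C=(l²−L²−A²−y'²−z²)/(2L)=0.0132
  √(A²+B²)=0.4063;  θ1 = -1.1022+1.5383 ≈ 0.4361
φ2=120.0° → target in arm frame (0.1188, -0.0761)
  A=0.0712, B=-0.3625, C=(l²−L²−A²−y'²−z²)/(2L)=0.1910
  θ2 = atan2(B,A) + arccos(C/0.3694) = -0.3492
rotate P by −φ3: (-0.1253, -0.0648, -0.3625)
  A cos θ + B sin θ = C:  0.3153·cos θ + -0.3625·sin θ = -0.1954
  √(A²+B²)=0.4804;  θ3 = -0.8550+1.9898 ≈ 1.1348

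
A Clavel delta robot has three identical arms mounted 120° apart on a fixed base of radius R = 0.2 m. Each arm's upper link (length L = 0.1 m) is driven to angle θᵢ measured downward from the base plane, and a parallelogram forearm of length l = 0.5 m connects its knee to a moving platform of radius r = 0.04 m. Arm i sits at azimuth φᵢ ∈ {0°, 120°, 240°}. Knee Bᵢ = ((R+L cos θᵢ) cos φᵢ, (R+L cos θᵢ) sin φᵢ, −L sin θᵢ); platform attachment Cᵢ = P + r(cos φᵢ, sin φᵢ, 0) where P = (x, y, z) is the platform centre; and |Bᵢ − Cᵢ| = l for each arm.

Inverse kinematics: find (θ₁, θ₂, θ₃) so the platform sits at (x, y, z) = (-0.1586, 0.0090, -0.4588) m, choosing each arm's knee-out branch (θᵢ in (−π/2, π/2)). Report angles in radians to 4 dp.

φ1=0.0° → target in arm frame (-0.1586, 0.0090)
  e−x'=0.3186;  (l²−L²−(e−x')²−y'²−z²)/2L = -0.3604
  √(A²+B²)=0.5586;  θ1 = -0.9638+2.2722 ≈ 1.3083
arm 2 (φ=120.0°): x'=0.0871, y'=0.1329
  e−x'=0.0729;  (l²−L²−(e−x')²−y'²−z²)/2L = 0.0327
  θ2 = atan2(B,A) + arccos(C/0.4646) = 0.0872
φ3=240.0° → target in arm frame (0.0715, -0.1419)
  A cos θ + B sin θ = C:  0.0885·cos θ + -0.4588·sin θ = 0.0077
  γ=atan2(-0.4588,0.0885)=-1.3803;  ψ=arccos(0.0166)=1.5542;  θ3=γ+ψ≈0.1740

θ₁ = 1.3083, θ₂ = 0.0872, θ₃ = 0.1740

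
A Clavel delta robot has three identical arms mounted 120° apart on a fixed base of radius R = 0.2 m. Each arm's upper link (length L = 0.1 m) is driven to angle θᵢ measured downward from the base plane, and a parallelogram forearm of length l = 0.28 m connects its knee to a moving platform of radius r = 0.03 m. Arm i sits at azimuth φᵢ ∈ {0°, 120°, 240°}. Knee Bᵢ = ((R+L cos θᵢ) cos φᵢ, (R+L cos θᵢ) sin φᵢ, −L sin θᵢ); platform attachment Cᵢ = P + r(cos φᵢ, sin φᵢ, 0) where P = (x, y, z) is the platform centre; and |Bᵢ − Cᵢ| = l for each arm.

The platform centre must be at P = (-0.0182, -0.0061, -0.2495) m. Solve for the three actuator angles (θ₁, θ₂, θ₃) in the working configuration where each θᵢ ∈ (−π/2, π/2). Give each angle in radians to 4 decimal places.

θ₁ = 1.1343, θ₂ = 0.9601, θ₃ = 0.8728

rotate P by −φ1: (-0.0182, -0.0061, -0.2495)
  A=0.1882, B=-0.2495, C=(l²−L²−A²−y'²−z²)/(2L)=-0.1465
  γ=atan2(-0.2495,0.1882)=-0.9245;  ψ=arccos(-0.4689)=2.0588;  θ1=γ+ψ≈1.1343
rotate P by −φ2: (0.0038, 0.0188, -0.2495)
  A cos θ + B sin θ = C:  0.1662·cos θ + -0.2495·sin θ = -0.1091
  γ=atan2(-0.2495,0.1662)=-0.9832;  ψ=arccos(-0.3639)=1.9433;  θ2=γ+ψ≈0.9601
arm 3 (φ=240.0°): x'=0.0144, y'=-0.0127
  A cos θ + B sin θ = C:  0.1556·cos θ + -0.2495·sin θ = -0.0911
  √(A²+B²)=0.2941;  θ3 = -1.0131+1.8859 ≈ 0.8728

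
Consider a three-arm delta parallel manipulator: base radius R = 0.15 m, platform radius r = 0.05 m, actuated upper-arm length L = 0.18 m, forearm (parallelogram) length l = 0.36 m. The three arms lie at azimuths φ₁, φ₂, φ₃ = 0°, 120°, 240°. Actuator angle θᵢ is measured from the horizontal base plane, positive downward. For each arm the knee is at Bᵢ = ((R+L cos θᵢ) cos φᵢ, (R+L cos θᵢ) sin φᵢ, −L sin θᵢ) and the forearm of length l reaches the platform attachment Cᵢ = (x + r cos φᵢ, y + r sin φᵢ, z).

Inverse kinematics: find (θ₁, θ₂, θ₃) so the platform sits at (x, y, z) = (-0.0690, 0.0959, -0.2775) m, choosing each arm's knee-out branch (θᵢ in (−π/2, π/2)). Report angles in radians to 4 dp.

θ₁ = 0.6977, θ₂ = -0.2617, θ₃ = 0.6107

rotate P by −φ1: (-0.0690, 0.0959, -0.2775)
  A=0.1690, B=-0.2775, C=(l²−L²−A²−y'²−z²)/(2L)=-0.0488
  θ1 = atan2(B,A) + arccos(C/0.3249) = 0.6977
rotate P by −φ2: (0.1176, 0.0118, -0.2775)
  e−x'=-0.0176;  (l²−L²−(e−x')²−y'²−z²)/2L = 0.0549
  θ2 = atan2(B,A) + arccos(C/0.2781) = -0.2617
rotate P by −φ3: (-0.0486, -0.1077, -0.2775)
  A cos θ + B sin θ = C:  0.1486·cos θ + -0.2775·sin θ = -0.0374
  γ=atan2(-0.2775,0.1486)=-1.0793;  ψ=arccos(-0.1189)=1.6900;  θ3=γ+ψ≈0.6107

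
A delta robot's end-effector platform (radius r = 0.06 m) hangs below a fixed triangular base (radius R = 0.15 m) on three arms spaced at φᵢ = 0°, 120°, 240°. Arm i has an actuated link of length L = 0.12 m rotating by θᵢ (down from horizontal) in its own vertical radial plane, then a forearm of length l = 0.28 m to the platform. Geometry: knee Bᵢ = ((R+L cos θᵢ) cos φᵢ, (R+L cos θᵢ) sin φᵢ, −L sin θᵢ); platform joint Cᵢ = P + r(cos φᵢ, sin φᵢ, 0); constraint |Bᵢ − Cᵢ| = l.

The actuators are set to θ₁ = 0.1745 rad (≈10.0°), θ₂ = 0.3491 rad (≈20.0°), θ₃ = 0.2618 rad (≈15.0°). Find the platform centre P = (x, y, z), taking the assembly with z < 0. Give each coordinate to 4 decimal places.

arm 1 at φ=0.0°: (R−r)+L cos θ1 = 0.2082;  O1 = (0.2082, 0.0000, -0.0208)
O2 = (0.2028·cos120.0°, 0.2028·sin120.0°, -0.0410) = (-0.1014, 0.1756, -0.0410)
arm 3 at φ=240.0°: (R−r)+L cos θ3 = 0.2059;  O3 = (-0.1030, -0.1783, -0.0311)
|O₂|²−|O₁|² = -0.0010;  |O₃|²−|O₁|² = -0.0004
[-0.6191 0.3512 -0.0404]·P = -0.0010;  [-0.6223 -0.3566 -0.0204]·P = -0.0004
Cramer: x(z) = 0.0011-0.0492z;  y(z) = -0.0008+0.0284z
sphere 1 gives Az²+Bz+C=0 with A=1.0032, B=0.0620, C=-0.0351;  B²−4AC=0.1447;  roots -0.2205, 0.1587;  negative root z = -0.2205
x = 0.0120, y = -0.0071

(0.0120, -0.0071, -0.2205)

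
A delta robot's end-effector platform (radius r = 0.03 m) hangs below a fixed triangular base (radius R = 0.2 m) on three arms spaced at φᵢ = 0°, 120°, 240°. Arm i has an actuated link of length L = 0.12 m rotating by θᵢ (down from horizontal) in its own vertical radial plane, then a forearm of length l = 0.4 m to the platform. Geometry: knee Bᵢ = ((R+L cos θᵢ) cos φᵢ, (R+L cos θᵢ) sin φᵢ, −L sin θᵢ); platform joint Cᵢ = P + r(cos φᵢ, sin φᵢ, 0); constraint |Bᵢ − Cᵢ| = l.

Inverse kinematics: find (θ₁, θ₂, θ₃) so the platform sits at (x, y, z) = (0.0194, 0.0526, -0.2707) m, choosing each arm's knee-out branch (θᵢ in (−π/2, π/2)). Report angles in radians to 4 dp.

rotate P by −φ1: (0.0194, 0.0526, -0.2707)
  e−x'=0.1506;  (l²−L²−(e−x')²−y'²−z²)/2L = 0.1953
  γ=atan2(-0.2707,0.1506)=-1.0631;  ψ=arccos(0.6305)=0.8886;  θ1=γ+ψ≈-0.1745
φ2=120.0° → target in arm frame (0.0359, -0.0431)
  e−x'=0.1341;  (l²−L²−(e−x')²−y'²−z²)/2L = 0.2186
  θ2 = atan2(B,A) + arccos(C/0.3021) = -0.3490
φ3=240.0° → target in arm frame (-0.0553, -0.0095)
  A=0.2253, B=-0.2707, C=(l²−L²−A²−y'²−z²)/(2L)=0.0896
  θ3 = atan2(B,A) + arccos(C/0.3522) = 0.4369

θ₁ = -0.1745, θ₂ = -0.3490, θ₃ = 0.4369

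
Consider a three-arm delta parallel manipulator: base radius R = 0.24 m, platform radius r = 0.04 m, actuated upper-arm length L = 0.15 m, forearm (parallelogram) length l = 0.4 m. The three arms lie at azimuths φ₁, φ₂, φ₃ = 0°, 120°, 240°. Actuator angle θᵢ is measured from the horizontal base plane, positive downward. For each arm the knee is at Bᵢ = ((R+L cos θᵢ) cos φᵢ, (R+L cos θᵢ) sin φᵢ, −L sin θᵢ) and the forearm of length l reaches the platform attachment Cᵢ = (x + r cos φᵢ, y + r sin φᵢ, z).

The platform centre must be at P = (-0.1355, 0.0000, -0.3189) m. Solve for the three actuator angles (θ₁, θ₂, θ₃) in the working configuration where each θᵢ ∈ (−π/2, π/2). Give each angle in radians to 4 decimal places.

arm 1 (φ=0.0°): x'=-0.1355, y'=0.0000
  e−x'=0.3355;  (l²−L²−(e−x')²−y'²−z²)/2L = -0.2559
  θ1 = atan2(B,A) + arccos(C/0.4629) = 1.3964
arm 2 (φ=120.0°): x'=0.0677, y'=0.1173
  A cos θ + B sin θ = C:  0.1323·cos θ + -0.3189·sin θ = 0.0151
  √(A²+B²)=0.3452;  θ2 = -1.1777+1.5269 ≈ 0.3492
rotate P by −φ3: (0.0678, -0.1173, -0.3189)
  A cos θ + B sin θ = C:  0.1322·cos θ + -0.3189·sin θ = 0.0151
  γ=atan2(-0.3189,0.1322)=-1.1777;  ψ=arccos(0.0439)=1.5269;  θ3=γ+ψ≈0.3492

θ₁ = 1.3964, θ₂ = 0.3492, θ₃ = 0.3492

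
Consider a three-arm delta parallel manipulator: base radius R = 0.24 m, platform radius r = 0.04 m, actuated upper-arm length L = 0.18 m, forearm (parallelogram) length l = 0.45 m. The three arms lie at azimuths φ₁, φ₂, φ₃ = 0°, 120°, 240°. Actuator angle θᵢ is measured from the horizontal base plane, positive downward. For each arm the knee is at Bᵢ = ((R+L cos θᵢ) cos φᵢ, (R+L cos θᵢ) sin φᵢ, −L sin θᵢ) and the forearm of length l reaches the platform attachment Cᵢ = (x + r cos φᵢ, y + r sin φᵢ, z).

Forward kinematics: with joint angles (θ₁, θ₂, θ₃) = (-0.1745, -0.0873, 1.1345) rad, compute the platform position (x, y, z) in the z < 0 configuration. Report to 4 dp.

arm 1 at φ=0.0°: e+L cos θ1 = 0.3773;  centre 1 = (0.3773, 0.0000, 0.0313)
arm 2 at φ=120.0°: e+L cos θ2 = 0.3793;  centre 2 = (-0.1897, 0.3285, 0.0157)
φ3=240.0°: virtual centre (-0.1380, -0.2391, -0.1631), radius l
eliminate P² terms by subtracting sphere 1 from 2 and 3
plane₁₂: -1.1338x+0.6570y+-0.0311z = 0.0008
det = 1.2193;  x = 0.0215+-0.2217z,  y = 0.0383+-0.3352z
sphere 1 gives Az²+Bz+C=0 with A=1.1615, B=0.0695, C=-0.0735;  B²−4AC=0.3462;  roots -0.2832, 0.2234;  negative root z = -0.2832
x = 0.0843, y = 0.1333

(0.0843, 0.1333, -0.2832)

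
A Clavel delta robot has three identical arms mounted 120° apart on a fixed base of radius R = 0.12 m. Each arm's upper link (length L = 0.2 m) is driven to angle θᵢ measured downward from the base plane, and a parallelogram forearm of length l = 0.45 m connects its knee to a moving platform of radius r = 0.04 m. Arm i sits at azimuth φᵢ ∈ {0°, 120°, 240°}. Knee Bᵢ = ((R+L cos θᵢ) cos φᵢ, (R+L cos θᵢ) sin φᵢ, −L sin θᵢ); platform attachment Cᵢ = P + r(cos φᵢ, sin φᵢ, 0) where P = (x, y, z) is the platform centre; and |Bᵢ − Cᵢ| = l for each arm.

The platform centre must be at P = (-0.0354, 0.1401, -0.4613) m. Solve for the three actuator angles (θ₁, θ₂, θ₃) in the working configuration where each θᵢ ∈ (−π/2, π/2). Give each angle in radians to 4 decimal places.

φ1=0.0° → target in arm frame (-0.0354, 0.1401)
  A cos θ + B sin θ = C:  0.1154·cos θ + -0.4613·sin θ = -0.2081
  √(A²+B²)=0.4755;  θ1 = -1.3257+2.0238 ≈ 0.6981
arm 2 (φ=120.0°): x'=0.1390, y'=-0.0394
  e−x'=-0.0590;  (l²−L²−(e−x')²−y'²−z²)/2L = -0.1383
  √(A²+B²)=0.4651;  θ2 = -1.6981+1.8728 ≈ 0.1748
φ3=240.0° → target in arm frame (-0.1036, -0.1007)
  A cos θ + B sin θ = C:  0.1836·cos θ + -0.4613·sin θ = -0.2354
  γ=atan2(-0.4613,0.1836)=-1.1920;  ψ=arccos(-0.4741)=2.0648;  θ3=γ+ψ≈0.8728

θ₁ = 0.6981, θ₂ = 0.1748, θ₃ = 0.8728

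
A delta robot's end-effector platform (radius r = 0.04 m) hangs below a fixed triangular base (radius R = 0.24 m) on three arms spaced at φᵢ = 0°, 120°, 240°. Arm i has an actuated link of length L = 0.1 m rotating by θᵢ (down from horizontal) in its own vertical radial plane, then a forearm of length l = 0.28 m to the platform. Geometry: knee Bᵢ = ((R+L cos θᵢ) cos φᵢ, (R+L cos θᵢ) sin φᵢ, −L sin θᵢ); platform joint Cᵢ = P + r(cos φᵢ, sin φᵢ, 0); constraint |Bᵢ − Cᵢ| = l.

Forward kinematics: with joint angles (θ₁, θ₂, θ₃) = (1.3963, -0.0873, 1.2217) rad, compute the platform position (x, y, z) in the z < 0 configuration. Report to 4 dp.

(-0.0489, 0.0605, -0.1605)

φ1=0.0°: virtual centre (0.2174, 0.0000, -0.0985), radius l
φ2=120.0°: virtual centre (-0.1498, 0.2595, 0.0087), radius l
S3 = (0.2342·cos240.0°, 0.2342·sin240.0°, -0.0940) = (-0.1171, -0.2028, -0.0940)
subtract pairs → two planes through P
linear system: -0.7343x+0.5190y = 0.0329−0.2144z; -0.6689x+-0.4057y = 0.0067−0.0090z
det = 0.6450;  x = -0.0261+0.1421z,  y = 0.0265+-0.2121z
sphere 1 gives Az²+Bz+C=0 with A=1.0652, B=0.1166, C=-0.0087;  B²−4AC=0.0507;  roots -0.1605, 0.0510;  negative root z = -0.1605
x = -0.0489, y = 0.0605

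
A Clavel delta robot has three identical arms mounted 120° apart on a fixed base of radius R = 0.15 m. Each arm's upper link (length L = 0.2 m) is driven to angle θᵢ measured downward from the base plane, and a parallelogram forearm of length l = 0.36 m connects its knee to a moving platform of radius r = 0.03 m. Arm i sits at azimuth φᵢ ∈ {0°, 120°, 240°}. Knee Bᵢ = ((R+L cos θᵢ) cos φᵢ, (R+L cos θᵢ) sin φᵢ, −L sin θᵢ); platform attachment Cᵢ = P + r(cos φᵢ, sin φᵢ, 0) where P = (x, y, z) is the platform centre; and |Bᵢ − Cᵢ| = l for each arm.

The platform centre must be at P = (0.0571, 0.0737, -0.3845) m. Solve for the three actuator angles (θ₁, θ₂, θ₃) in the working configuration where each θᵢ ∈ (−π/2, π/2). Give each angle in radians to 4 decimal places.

φ1=0.0° → target in arm frame (0.0571, 0.0737)
  A=0.0629, B=-0.3845, C=(l²−L²−A²−y'²−z²)/(2L)=-0.1691
  θ1 = atan2(B,A) + arccos(C/0.3896) = 0.6110
rotate P by −φ2: (0.0353, -0.0863, -0.3845)
  A cos θ + B sin θ = C:  0.0847·cos θ + -0.3845·sin θ = -0.1822
  γ=atan2(-0.3845,0.0847)=-1.3539;  ψ=arccos(-0.4627)=2.0518;  θ2=γ+ψ≈0.6979
φ3=240.0° → target in arm frame (-0.0924, 0.0126)
  A=0.2124, B=-0.3845, C=(l²−L²−A²−y'²−z²)/(2L)=-0.2588
  √(A²+B²)=0.4393;  θ3 = -1.0662+2.2007 ≈ 1.1346

θ₁ = 0.6110, θ₂ = 0.6979, θ₃ = 1.1346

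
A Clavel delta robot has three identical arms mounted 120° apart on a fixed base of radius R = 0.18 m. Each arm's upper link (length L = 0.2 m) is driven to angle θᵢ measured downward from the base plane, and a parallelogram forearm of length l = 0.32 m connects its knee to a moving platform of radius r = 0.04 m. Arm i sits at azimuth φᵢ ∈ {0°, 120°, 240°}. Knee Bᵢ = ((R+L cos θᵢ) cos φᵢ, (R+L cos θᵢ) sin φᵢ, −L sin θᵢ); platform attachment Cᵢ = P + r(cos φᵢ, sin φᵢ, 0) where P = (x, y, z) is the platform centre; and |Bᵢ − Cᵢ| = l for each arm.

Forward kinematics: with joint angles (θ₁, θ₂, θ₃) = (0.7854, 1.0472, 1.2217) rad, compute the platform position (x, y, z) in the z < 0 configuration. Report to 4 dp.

arm 1 at φ=0.0°: (R−r)+L cos θ1 = 0.2814;  centre 1 = (0.2814, 0.0000, -0.1414)
centre 2 = (0.2400·cos120.0°, 0.2400·sin120.0°, -0.1732) = (-0.1200, 0.2078, -0.1732)
φ3=240.0°: virtual centre (-0.1042, -0.1805, -0.1879), radius l
eliminate P² terms by subtracting sphere 1 from 2 and 3
plane₁₂: -0.8028x+0.4157y+-0.0636z = -0.0116
Cramer: x(z) = 0.0208-0.1009z;  y(z) = 0.0122-0.0420z
sphere 1 gives Az²+Bz+C=0 with A=1.0120, B=0.3344, C=-0.0143;  B²−4AC=0.1698;  roots -0.3688, 0.0384;  negative root z = -0.3688
x = 0.0580, y = 0.0277

(0.0580, 0.0277, -0.3688)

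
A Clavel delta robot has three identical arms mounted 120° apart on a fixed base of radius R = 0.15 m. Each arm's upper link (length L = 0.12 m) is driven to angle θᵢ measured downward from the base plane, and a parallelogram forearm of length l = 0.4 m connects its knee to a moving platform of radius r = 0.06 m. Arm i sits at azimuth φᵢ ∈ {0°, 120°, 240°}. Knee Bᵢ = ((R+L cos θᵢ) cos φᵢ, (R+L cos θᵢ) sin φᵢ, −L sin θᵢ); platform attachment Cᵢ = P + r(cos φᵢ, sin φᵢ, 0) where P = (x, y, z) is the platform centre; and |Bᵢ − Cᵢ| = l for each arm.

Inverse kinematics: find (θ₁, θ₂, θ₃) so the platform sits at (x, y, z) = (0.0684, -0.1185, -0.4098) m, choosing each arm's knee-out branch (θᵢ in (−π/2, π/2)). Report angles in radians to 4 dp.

arm 1 (φ=0.0°): x'=0.0684, y'=-0.1185
  A cos θ + B sin θ = C:  0.0216·cos θ + -0.4098·sin θ = -0.1535
  γ=atan2(-0.4098,0.0216)=-1.5181;  ψ=arccos(-0.3741)=1.9542;  θ1=γ+ψ≈0.4361
arm 2 (φ=120.0°): x'=-0.1368, y'=0.0000
  e−x'=0.2268;  (l²−L²−(e−x')²−y'²−z²)/2L = -0.3074
  γ=atan2(-0.4098,0.2268)=-1.0653;  ψ=arccos(-0.6564)=2.2868;  θ2=γ+ψ≈1.2215
φ3=240.0° → target in arm frame (0.0684, 0.1185)
  e−x'=0.0216;  (l²−L²−(e−x')²−y'²−z²)/2L = -0.1535
  θ3 = atan2(B,A) + arccos(C/0.4104) = 0.4360

θ₁ = 0.4361, θ₂ = 1.2215, θ₃ = 0.4360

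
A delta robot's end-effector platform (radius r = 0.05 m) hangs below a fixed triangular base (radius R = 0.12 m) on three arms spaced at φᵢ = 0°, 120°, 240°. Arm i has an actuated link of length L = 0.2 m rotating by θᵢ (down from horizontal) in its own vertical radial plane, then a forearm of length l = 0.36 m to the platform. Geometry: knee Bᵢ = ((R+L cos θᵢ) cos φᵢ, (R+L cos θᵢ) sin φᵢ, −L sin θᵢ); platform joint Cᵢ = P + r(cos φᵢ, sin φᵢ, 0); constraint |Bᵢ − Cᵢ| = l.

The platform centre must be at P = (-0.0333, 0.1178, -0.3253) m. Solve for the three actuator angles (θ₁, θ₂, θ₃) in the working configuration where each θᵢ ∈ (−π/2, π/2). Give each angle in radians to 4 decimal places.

φ1=0.0° → target in arm frame (-0.0333, 0.1178)
  A=0.1033, B=-0.3253, C=(l²−L²−A²−y'²−z²)/(2L)=-0.1019
  γ=atan2(-0.3253,0.1033)=-1.2633;  ψ=arccos(-0.2986)=1.8740;  θ1=γ+ψ≈0.6107
arm 2 (φ=120.0°): x'=0.1187, y'=-0.0301
  A=-0.0487, B=-0.3253, C=(l²−L²−A²−y'²−z²)/(2L)=-0.0487
  √(A²+B²)=0.3289;  θ2 = -1.7193+1.7195 ≈ 0.0002
arm 3 (φ=240.0°): x'=-0.0854, y'=-0.0877
  A cos θ + B sin θ = C:  0.1554·cos θ + -0.3253·sin θ = -0.1201
  θ3 = atan2(B,A) + arccos(C/0.3605) = 0.7853

θ₁ = 0.6107, θ₂ = 0.0002, θ₃ = 0.7853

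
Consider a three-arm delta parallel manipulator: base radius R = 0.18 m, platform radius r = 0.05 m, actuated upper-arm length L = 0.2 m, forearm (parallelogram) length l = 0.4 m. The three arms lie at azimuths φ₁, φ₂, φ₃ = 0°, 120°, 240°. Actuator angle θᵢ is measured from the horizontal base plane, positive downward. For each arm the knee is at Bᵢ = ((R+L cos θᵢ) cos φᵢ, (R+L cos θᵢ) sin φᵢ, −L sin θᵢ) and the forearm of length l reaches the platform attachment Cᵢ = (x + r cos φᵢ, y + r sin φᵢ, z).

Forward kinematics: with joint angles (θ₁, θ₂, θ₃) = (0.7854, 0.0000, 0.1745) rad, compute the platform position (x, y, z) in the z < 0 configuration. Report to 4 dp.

S1 = (0.2714·cos0.0°, 0.2714·sin0.0°, -0.1414) = (0.2714, 0.0000, -0.1414)
S2 = (0.3300·cos120.0°, 0.3300·sin120.0°, 0.0000) = (-0.1650, 0.2858, 0.0000)
arm 3 at φ=240.0°: (R−r)+L cos θ3 = 0.3270;  S3 = (-0.1635, -0.2832, -0.0347)
|S₂|²−|S₁|² = 0.0152;  |S₃|²−|S₁|² = 0.0144
[-0.8728 0.5716 0.2828]·P = 0.0152;  [-0.8698 -0.5663 0.2134]·P = 0.0144
det = 0.9915;  x = -0.0170+0.2846z,  y = 0.0006+-0.0603z
sphere 1 gives Az²+Bz+C=0 with A=1.0846, B=0.1186, C=-0.0568;  B²−4AC=0.2605;  roots -0.2899, 0.1806;  negative root z = -0.2899
x = -0.0995, y = 0.0181

(-0.0995, 0.0181, -0.2899)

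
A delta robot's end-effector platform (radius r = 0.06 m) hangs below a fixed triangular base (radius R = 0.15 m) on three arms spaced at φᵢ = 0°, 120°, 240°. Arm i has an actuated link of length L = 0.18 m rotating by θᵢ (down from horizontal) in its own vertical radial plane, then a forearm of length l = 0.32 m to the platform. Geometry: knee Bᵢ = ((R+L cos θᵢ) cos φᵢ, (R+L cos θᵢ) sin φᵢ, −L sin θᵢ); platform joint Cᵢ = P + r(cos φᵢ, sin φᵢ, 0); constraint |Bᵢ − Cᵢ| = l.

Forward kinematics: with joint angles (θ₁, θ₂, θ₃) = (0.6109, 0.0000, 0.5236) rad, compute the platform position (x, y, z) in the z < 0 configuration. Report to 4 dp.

S1 = (0.2374·cos0.0°, 0.2374·sin0.0°, -0.1032) = (0.2374, 0.0000, -0.1032)
S2 = (0.2700·cos120.0°, 0.2700·sin120.0°, 0.0000) = (-0.1350, 0.2338, 0.0000)
φ3=240.0°: virtual centre (-0.1229, -0.2129, -0.0900), radius l
|S₂|²−|S₁|² = 0.0059;  |S₃|²−|S₁|² = 0.0015
linear system: -0.7449x+0.4677y = 0.0059−0.2065z; -0.7208x+-0.4259y = 0.0015−0.0265z
Cramer: x(z) = -0.0049+0.1533z;  y(z) = 0.0047-0.1973z
into |P−S₁|² = l²: 1.0624z² + 0.1303z + -0.0330 = 0;  Δ = 0.1572;  z = -0.2479 or 0.1252 → z<0 root = -0.2479
x = -0.0429, y = 0.0536

(-0.0429, 0.0536, -0.2479)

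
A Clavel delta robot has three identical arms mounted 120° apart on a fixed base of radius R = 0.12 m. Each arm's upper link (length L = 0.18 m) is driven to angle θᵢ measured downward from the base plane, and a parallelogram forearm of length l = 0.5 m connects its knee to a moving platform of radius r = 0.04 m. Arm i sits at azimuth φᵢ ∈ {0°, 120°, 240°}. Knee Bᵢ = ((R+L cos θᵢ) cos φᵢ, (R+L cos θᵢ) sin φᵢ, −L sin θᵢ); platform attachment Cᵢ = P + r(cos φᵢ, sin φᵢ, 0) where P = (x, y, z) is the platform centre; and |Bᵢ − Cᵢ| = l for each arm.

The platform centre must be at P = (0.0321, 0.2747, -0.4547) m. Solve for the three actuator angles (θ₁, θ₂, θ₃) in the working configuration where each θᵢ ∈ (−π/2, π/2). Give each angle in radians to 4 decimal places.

rotate P by −φ1: (0.0321, 0.2747, -0.4547)
  e−x'=0.0479;  (l²−L²−(e−x')²−y'²−z²)/2L = -0.1859
  √(A²+B²)=0.4572;  θ1 = -1.4658+1.9894 ≈ 0.5236
arm 2 (φ=120.0°): x'=0.2218, y'=-0.1651
  e−x'=-0.1418;  (l²−L²−(e−x')²−y'²−z²)/2L = -0.1015
  γ=atan2(-0.4547,-0.1418)=-1.8732;  ψ=arccos(-0.2131)=1.7856;  θ2=γ+ψ≈-0.0876
arm 3 (φ=240.0°): x'=-0.2539, y'=-0.1096
  A=0.3339, B=-0.4547, C=(l²−L²−A²−y'²−z²)/(2L)=-0.3130
  γ=atan2(-0.4547,0.3339)=-0.9373;  ψ=arccos(-0.5548)=2.1589;  θ3=γ+ψ≈1.2216

θ₁ = 0.5236, θ₂ = -0.0876, θ₃ = 1.2216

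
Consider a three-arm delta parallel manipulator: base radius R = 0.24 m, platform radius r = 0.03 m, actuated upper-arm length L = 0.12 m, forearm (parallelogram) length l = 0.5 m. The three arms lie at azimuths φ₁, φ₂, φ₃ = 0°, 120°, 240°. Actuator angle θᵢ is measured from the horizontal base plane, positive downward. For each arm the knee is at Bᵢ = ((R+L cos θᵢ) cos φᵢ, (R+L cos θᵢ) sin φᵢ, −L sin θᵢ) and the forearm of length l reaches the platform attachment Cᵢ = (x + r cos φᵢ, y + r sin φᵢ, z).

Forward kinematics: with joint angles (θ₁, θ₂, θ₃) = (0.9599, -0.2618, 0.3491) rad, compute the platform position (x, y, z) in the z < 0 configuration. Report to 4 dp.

(-0.1083, 0.0535, -0.4102)

S1 = (0.2788·cos0.0°, 0.2788·sin0.0°, -0.0983) = (0.2788, 0.0000, -0.0983)
φ2=120.0°: virtual centre (-0.1630, 0.2822, 0.0311), radius l
φ3=240.0°: virtual centre (-0.1614, -0.2795, -0.0410), radius l
eliminate P² terms by subtracting sphere 1 from 2 and 3
[-0.8836 0.5645 0.2587]·P = 0.0198;  [-0.8804 -0.5590 0.1145]·P = 0.0185
det = 0.9909;  x = -0.0217+0.2112z,  y = 0.0011+-0.1278z
quadratic in z: (1.0609)z²+(0.0694)z+(-0.1500)=0, √Δ=0.8010 → z ∈ {-0.4102, 0.3448}; z = -0.4102 (taking z<0)
x = -0.1083, y = 0.0535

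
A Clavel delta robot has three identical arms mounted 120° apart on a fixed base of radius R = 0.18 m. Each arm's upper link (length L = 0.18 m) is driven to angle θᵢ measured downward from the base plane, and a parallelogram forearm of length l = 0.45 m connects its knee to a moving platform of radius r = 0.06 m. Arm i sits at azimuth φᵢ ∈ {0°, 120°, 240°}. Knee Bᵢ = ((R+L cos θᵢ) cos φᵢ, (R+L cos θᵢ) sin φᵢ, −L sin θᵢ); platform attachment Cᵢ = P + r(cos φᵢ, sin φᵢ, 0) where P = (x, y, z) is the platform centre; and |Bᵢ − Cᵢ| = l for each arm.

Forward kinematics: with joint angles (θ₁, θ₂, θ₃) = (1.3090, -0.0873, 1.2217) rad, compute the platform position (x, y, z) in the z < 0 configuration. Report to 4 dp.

(-0.1404, 0.2054, -0.4310)

arm 1 at φ=0.0°: ρ1 = 0.1666;  centre 1 = (0.1666, 0.0000, -0.1739)
φ2=120.0°: virtual centre (-0.1497, 0.2592, 0.0157), radius l
centre 3 = (0.1816·cos240.0°, 0.1816·sin240.0°, -0.1691) = (-0.0908, -0.1572, -0.1691)
subtract pairs → two planes through P
linear system: -0.6325x+0.5184y = 0.0319−0.3791z; -0.5147x+-0.3145y = 0.0036−0.0094z
det = 0.4658;  x = -0.0255+0.2665z,  y = 0.0303+-0.4062z
sphere 1 gives Az²+Bz+C=0 with A=1.2360, B=0.2207, C=-0.1344;  B²−4AC=0.7134;  roots -0.4310, 0.2524;  negative root z = -0.4310
x = -0.1404, y = 0.2054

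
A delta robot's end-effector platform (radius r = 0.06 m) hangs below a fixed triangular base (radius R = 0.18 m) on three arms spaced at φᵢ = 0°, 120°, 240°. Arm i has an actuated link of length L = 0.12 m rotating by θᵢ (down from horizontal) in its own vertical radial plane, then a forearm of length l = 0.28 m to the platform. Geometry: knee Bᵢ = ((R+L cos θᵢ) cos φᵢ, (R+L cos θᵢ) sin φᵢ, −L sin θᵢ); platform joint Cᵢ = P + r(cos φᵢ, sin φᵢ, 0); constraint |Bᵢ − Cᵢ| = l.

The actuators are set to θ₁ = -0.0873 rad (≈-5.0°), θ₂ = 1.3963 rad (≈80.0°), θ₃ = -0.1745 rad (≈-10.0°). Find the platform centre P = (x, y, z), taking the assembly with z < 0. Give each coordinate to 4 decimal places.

(0.0633, -0.1180, -0.1724)

φ1=0.0°: virtual centre (0.2395, 0.0000, 0.0105), radius l
arm 2 at φ=120.0°: ρ2 = 0.1408;  centre 2 = (-0.0704, 0.1220, -0.1182)
centre 3 = (0.2382·cos240.0°, 0.2382·sin240.0°, 0.0208) = (-0.1191, -0.2063, 0.0208)
eliminate P² terms by subtracting sphere 1 from 2 and 3
plane₁₂: -0.6199x+0.2439y+-0.2573z = -0.0237
det = 0.4307;  x = 0.0229+-0.2347z,  y = -0.0390+0.4583z
sphere 1 gives Az²+Bz+C=0 with A=1.2651, B=0.0450, C=-0.0298;  B²−4AC=0.1530;  roots -0.1724, 0.1368;  negative root z = -0.1724
x = 0.0633, y = -0.1180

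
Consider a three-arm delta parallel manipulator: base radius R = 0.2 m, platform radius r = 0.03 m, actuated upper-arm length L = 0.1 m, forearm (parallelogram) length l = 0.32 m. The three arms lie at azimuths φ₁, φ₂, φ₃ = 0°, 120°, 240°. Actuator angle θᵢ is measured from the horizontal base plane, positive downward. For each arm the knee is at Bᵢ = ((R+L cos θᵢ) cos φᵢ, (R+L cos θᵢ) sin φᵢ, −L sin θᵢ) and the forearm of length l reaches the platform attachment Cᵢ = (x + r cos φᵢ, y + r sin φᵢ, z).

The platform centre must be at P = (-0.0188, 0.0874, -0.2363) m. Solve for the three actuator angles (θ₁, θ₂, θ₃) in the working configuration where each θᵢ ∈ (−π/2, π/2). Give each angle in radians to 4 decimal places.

θ₁ = 0.7855, θ₂ = -0.2610, θ₃ = 1.1346

φ1=0.0° → target in arm frame (-0.0188, 0.0874)
  A cos θ + B sin θ = C:  0.1888·cos θ + -0.2363·sin θ = -0.0336
  θ1 = atan2(B,A) + arccos(C/0.3025) = 0.7855
rotate P by −φ2: (0.0851, -0.0274, -0.2363)
  A=0.0849, B=-0.2363, C=(l²−L²−A²−y'²−z²)/(2L)=0.1430
  γ=atan2(-0.2363,0.0849)=-1.2258;  ψ=arccos(0.5695)=0.9649;  θ2=γ+ψ≈-0.2610
rotate P by −φ3: (-0.0663, -0.0600, -0.2363)
  A cos θ + B sin θ = C:  0.2363·cos θ + -0.2363·sin θ = -0.1143
  θ3 = atan2(B,A) + arccos(C/0.3342) = 1.1346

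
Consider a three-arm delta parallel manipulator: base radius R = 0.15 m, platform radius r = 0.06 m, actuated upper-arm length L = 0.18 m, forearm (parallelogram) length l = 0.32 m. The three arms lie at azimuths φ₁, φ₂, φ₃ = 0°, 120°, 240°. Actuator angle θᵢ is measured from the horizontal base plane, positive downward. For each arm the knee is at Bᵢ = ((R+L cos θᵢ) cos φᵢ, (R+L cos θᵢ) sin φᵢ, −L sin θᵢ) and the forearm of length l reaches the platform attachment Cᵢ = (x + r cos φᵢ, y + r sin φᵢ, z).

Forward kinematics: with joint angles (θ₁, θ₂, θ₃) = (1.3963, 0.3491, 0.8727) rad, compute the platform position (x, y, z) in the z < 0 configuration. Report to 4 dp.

φ1=0.0°: virtual centre (0.1213, 0.0000, -0.1773), radius l
O2 = (0.2591·cos120.0°, 0.2591·sin120.0°, -0.0616) = (-0.1296, 0.2244, -0.0616)
O3 = (0.2057·cos240.0°, 0.2057·sin240.0°, -0.1379) = (-0.1028, -0.1781, -0.1379)
subtract pairs → two planes through P
plane₁₂: -0.5016x+0.4488y+0.2314z = 0.0248
det = 0.3799;  x = -0.0412+0.3100z,  y = 0.0092+-0.1690z
sphere 1 gives Az²+Bz+C=0 with A=1.1247, B=0.2507, C=-0.0445;  B²−4AC=0.2630;  roots -0.3394, 0.1165;  negative root z = -0.3394
x = -0.1465, y = 0.0666

(-0.1465, 0.0666, -0.3394)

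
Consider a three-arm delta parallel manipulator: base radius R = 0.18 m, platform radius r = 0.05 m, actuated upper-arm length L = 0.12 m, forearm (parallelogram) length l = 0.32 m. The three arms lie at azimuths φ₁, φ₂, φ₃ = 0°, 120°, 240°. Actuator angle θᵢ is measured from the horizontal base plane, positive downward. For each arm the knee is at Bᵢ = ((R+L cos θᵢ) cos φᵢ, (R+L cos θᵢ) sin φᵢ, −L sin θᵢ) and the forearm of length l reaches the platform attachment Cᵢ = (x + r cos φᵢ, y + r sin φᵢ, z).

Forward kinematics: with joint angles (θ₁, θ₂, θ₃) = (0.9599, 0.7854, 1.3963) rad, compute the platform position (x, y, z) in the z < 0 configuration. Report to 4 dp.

(0.0173, 0.0652, -0.3536)

arm 1 at φ=0.0°: e+L cos θ1 = 0.1988;  centre 1 = (0.1988, 0.0000, -0.0983)
centre 2 = (0.2149·cos120.0°, 0.2149·sin120.0°, -0.0849) = (-0.1074, 0.1861, -0.0849)
centre 3 = (0.1508·cos240.0°, 0.1508·sin240.0°, -0.1182) = (-0.0754, -0.1306, -0.1182)
subtract pairs → two planes through P
plane₁₂: -0.6125x+0.3721y+0.0269z = 0.0042
Cramer: x(z) = 0.0098-0.0213z;  y(z) = 0.0273-0.1074z
into |P−centre ₁|² = l²: 1.0120z² + 0.1988z + -0.0562 = 0;  Δ = 0.2672;  z = -0.3536 or 0.1572 → z<0 root = -0.3536
x = 0.0173, y = 0.0652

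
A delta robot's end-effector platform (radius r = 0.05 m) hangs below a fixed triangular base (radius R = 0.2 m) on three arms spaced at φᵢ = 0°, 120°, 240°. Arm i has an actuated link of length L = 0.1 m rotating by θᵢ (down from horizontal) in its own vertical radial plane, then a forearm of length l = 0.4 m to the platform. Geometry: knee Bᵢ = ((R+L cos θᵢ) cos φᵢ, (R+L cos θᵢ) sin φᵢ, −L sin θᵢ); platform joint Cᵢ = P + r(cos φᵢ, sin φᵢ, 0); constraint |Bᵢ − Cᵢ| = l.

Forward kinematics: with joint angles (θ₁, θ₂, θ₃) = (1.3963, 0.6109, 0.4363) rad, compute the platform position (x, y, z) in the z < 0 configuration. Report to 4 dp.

(-0.1030, -0.0166, -0.3928)

φ1=0.0°: virtual centre (0.1674, 0.0000, -0.0985), radius l
centre 2 = (0.2319·cos120.0°, 0.2319·sin120.0°, -0.0574) = (-0.1160, 0.2008, -0.0574)
φ3=240.0°: virtual centre (-0.1203, -0.2084, -0.0423), radius l
eliminate P² terms by subtracting sphere 1 from 2 and 3
linear system: -0.5666x+0.4017y = 0.0194−0.0822z; -0.5754x+-0.4168y = 0.0220−0.1124z
det = 0.4673;  x = -0.0362+0.1700z,  y = -0.0028+0.0351z
sphere 1 gives Az²+Bz+C=0 with A=1.0301, B=0.1276, C=-0.1089;  B²−4AC=0.4649;  roots -0.3928, 0.2690;  negative root z = -0.3928
x = -0.1030, y = -0.0166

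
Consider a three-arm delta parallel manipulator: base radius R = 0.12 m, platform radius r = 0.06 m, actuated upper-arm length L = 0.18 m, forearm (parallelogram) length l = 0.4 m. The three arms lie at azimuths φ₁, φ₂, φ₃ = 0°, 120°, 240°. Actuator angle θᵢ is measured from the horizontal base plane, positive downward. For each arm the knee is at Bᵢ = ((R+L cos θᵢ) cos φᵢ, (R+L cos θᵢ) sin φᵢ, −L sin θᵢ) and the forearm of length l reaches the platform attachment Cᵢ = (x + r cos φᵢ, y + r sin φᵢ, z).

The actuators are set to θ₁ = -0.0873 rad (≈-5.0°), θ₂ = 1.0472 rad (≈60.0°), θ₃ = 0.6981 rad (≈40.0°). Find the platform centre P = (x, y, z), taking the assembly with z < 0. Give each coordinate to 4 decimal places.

arm 1 at φ=0.0°: e+L cos θ1 = 0.2393;  centre 1 = (0.2393, 0.0000, 0.0157)
φ2=120.0°: virtual centre (-0.0750, 0.1299, -0.1559), radius l
arm 3 at φ=240.0°: e+L cos θ3 = 0.1979;  centre 3 = (-0.0989, -0.1714, -0.1157)
eliminate P² terms by subtracting sphere 1 from 2 and 3
plane₁₂: -0.6286x+0.2598y+-0.3432z = -0.0107
det = 0.3912;  x = 0.0127+-0.4751z,  y = -0.0105+0.1712z
into |P−centre ₁|² = l²: 1.2551z² + 0.1804z + -0.1083 = 0;  Δ = 0.5761;  z = -0.3742 or 0.2305 → z<0 root = -0.3742
x = 0.1905, y = -0.0746

(0.1905, -0.0746, -0.3742)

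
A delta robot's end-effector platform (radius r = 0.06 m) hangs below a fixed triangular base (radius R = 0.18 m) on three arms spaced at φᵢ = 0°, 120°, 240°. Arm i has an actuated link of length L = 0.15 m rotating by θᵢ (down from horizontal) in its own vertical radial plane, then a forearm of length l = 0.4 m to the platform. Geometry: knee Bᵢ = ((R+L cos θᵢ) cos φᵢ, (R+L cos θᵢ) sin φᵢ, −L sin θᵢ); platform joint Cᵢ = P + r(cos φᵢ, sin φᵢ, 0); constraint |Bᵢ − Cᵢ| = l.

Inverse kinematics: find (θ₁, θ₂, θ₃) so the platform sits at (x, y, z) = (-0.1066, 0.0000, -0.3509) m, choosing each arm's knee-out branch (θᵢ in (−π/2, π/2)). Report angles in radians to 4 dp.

θ₁ = 0.8729, θ₂ = 0.1748, θ₃ = 0.1748

rotate P by −φ1: (-0.1066, 0.0000, -0.3509)
  e−x'=0.2266;  (l²−L²−(e−x')²−y'²−z²)/2L = -0.1233
  θ1 = atan2(B,A) + arccos(C/0.4177) = 0.8729
φ2=120.0° → target in arm frame (0.0533, 0.0923)
  e−x'=0.0667;  (l²−L²−(e−x')²−y'²−z²)/2L = 0.0047
  γ=atan2(-0.3509,0.0667)=-1.3830;  ψ=arccos(0.0130)=1.5578;  θ2=γ+ψ≈0.1748
rotate P by −φ3: (0.0533, -0.0923, -0.3509)
  A=0.0667, B=-0.3509, C=(l²−L²−A²−y'²−z²)/(2L)=0.0047
  γ=atan2(-0.3509,0.0667)=-1.3830;  ψ=arccos(0.0130)=1.5578;  θ3=γ+ψ≈0.1748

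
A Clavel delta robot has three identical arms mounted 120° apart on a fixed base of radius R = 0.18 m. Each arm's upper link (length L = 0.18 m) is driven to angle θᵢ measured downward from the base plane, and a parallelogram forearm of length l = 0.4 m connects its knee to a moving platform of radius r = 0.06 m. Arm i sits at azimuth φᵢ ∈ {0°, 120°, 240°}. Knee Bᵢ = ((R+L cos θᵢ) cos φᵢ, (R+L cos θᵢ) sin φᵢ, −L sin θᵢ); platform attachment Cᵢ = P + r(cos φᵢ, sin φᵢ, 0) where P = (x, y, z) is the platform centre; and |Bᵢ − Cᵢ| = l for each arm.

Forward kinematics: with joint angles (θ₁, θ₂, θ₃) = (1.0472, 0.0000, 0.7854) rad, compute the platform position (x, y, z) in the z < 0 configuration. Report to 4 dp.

(-0.1127, 0.1057, -0.3672)

φ1=0.0°: virtual centre (0.2100, 0.0000, -0.1559), radius l
S2 = (0.3000·cos120.0°, 0.3000·sin120.0°, 0.0000) = (-0.1500, 0.2598, 0.0000)
arm 3 at φ=240.0°: (R−r)+L cos θ3 = 0.2473;  S3 = (-0.1236, -0.2141, -0.1273)
eliminate P² terms by subtracting sphere 1 from 2 and 3
[-0.7200 0.5196 0.3118]·P = 0.0216;  [-0.6673 -0.4283 0.0572]·P = 0.0089
det = 0.6551;  x = -0.0212+0.2492z,  y = 0.0122+-0.2547z
quadratic in z: (1.1270)z²+(0.1903)z+(-0.0821)=0, √Δ=0.6374 → z ∈ {-0.3672, 0.1984}; z = -0.3672 (taking z<0)
x = -0.1127, y = 0.1057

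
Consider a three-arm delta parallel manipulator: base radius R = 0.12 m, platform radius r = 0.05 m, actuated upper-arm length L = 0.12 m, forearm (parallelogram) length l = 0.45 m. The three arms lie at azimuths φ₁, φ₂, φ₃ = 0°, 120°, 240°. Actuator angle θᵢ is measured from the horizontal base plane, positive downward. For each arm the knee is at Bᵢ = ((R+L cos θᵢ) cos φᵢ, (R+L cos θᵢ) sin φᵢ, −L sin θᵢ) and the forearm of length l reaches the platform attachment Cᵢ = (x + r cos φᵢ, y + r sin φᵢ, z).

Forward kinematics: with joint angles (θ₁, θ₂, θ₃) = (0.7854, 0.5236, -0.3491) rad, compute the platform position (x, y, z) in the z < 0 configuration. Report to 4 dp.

S1 = (0.1549·cos0.0°, 0.1549·sin0.0°, -0.0849) = (0.1549, 0.0000, -0.0849)
arm 2 at φ=120.0°: e+L cos θ2 = 0.1739;  S2 = (-0.0870, 0.1506, -0.0600)
φ3=240.0°: virtual centre (-0.0914, -0.1583, 0.0410), radius l
eliminate P² terms by subtracting sphere 1 from 2 and 3
linear system: -0.4836x+0.3012y = 0.0027−0.0497z; -0.4925x+-0.3166y = 0.0039−0.2518z
det = 0.3014;  x = -0.0067+0.3038z,  y = -0.0019+0.3228z
sphere 1 gives Az²+Bz+C=0 with A=1.1965, B=0.0703, C=-0.1692;  B²−4AC=0.8147;  roots -0.4066, 0.3478;  negative root z = -0.4066
x = -0.1302, y = -0.1331

(-0.1302, -0.1331, -0.4066)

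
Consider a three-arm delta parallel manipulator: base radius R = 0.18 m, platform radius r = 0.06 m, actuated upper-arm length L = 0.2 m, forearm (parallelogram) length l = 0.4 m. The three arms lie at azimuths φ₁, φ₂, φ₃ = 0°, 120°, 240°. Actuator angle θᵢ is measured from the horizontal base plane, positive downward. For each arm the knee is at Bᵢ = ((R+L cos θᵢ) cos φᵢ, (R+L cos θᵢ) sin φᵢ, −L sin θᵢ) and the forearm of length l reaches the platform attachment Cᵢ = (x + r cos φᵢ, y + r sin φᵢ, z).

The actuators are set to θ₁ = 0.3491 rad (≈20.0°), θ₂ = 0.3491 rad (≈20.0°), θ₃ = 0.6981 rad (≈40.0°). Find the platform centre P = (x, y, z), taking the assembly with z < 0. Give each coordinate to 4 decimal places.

(0.0296, 0.0513, -0.3511)

φ1=0.0°: virtual centre (0.3079, 0.0000, -0.0684), radius l
arm 2 at φ=120.0°: ρ2 = 0.3079;  S2 = (-0.1540, 0.2667, -0.0684)
φ3=240.0°: virtual centre (-0.1366, -0.2366, -0.1286), radius l
|S₂|²−|S₁|² = 0.0000;  |S₃|²−|S₁|² = -0.0083
[-0.9238 0.5334 0.0000]·P = 0.0000;  [-0.8891 -0.4732 -0.1203]·P = -0.0083
det = 0.9114;  x = 0.0049+-0.0704z,  y = 0.0084+-0.1219z
into |P−S₁|² = l²: 1.0198z² + 0.1774z + -0.0634 = 0;  Δ = 0.2901;  z = -0.3511 or 0.1771 → z<0 root = -0.3511
x = 0.0296, y = 0.0513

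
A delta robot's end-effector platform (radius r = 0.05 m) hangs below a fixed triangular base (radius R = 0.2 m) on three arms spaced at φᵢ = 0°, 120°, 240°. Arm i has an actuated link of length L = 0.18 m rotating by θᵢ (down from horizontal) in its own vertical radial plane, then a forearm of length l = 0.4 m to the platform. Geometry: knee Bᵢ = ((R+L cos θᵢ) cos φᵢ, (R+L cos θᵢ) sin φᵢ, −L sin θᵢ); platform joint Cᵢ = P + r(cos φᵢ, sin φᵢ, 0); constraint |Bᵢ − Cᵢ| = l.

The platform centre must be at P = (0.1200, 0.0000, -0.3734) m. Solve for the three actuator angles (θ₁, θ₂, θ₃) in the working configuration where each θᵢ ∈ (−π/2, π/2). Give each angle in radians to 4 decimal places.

θ₁ = 0.1747, θ₂ = 0.9598, θ₃ = 0.9598

φ1=0.0° → target in arm frame (0.1200, 0.0000)
  A cos θ + B sin θ = C:  0.0300·cos θ + -0.3734·sin θ = -0.0354
  √(A²+B²)=0.3746;  θ1 = -1.4906+1.6653 ≈ 0.1747
rotate P by −φ2: (-0.0600, -0.1039, -0.3734)
  A=0.2100, B=-0.3734, C=(l²−L²−A²−y'²−z²)/(2L)=-0.1854
  θ2 = atan2(B,A) + arccos(C/0.4284) = 0.9598
φ3=240.0° → target in arm frame (-0.0600, 0.1039)
  e−x'=0.2100;  (l²−L²−(e−x')²−y'²−z²)/2L = -0.1854
  γ=atan2(-0.3734,0.2100)=-1.0585;  ψ=arccos(-0.4327)=2.0182;  θ3=γ+ψ≈0.9598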